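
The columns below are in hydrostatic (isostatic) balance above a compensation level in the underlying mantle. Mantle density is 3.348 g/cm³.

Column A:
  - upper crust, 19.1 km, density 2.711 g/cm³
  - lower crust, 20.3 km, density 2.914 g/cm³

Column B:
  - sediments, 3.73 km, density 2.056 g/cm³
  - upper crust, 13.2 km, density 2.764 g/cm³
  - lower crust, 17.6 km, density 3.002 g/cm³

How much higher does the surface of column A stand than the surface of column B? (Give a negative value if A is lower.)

0.705 km

For any compensation level in the mantle, the mantle terms cancel and isostasy reduces to e = (Σt_A − Σt_B) − (Σ(ρt)_A − Σ(ρt)_B) / ρ_m.
Σt_A = 39.4 km; Σt_B = 34.53 km; Σ(ρt)_A = 110.9343; Σ(ρt)_B = 96.98888 (in km·g/cm³).
e = (39.4 − 34.53) − (110.9343 − 96.98888) / 3.348 = 0.705 km.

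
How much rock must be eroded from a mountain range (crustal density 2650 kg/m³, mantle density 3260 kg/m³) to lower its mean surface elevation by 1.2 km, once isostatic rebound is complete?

6.41 km

Net drop Δ = e − u = e − e ρ_c/ρ_m = e (ρ_m − ρ_c)/ρ_m.
e = Δ ρ_m/(ρ_m − ρ_c) = 1.2 km × 3260/610 = 6.41 km.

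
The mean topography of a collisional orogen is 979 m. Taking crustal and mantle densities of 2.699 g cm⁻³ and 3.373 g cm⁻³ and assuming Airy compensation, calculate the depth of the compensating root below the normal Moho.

In Airy isostatic equilibrium: the weight of the topography is balanced by the buoyancy of the root, ρ_c h = (ρ_m − ρ_c) r.
r = h · ρ_c / (ρ_m − ρ_c) = 979 m × 2.699 / (3.373 − 2.699) = 3920 m.

3920 m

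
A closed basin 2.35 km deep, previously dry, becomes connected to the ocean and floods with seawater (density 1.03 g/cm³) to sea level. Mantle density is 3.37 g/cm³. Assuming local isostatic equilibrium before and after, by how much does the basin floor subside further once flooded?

After flooding the water column is d + s deep. Its weight must equal the weight of mantle displaced by the extra subsidence s: (d + s) ρ_w = s ρ_m.
s = d ρ_w / (ρ_m − ρ_w) = 2.35 km × 1.03/(3.37 − 1.03) = 1.03 km.

1.03 km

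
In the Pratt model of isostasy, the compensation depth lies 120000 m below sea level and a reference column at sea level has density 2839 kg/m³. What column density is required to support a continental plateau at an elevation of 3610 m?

2760 kg/m³

Pratt balance: ρ_ref D = ρ (D + h).
ρ = ρ_ref D/(D + h) = 2839 × 120000 m/(120000 m + 3610 m) = 2760 kg/m³.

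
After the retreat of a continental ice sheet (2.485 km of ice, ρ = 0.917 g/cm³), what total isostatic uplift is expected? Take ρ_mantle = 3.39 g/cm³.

Removing the load lets mantle flow back in; uplift u satisfies ρ_ice t = ρ_m u.
u = t ρ_ice/ρ_m = 2.485 km × 0.917/3.39 = 0.672 km.

0.672 km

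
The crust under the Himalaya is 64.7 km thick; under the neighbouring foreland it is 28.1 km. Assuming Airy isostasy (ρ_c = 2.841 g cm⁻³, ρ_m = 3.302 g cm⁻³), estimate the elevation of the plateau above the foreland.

5.11 km

Excess crust Δ = 64.7 km − 28.1 km = 36.6 km, split between elevation h and root r with h + r = Δ.
Airy balance ρ_c h = (ρ_m − ρ_c) r gives r = h ρ_c/(ρ_m − ρ_c), so h (1 + ρ_c/(ρ_m − ρ_c)) = Δ, i.e. h = Δ (ρ_m − ρ_c)/ρ_m.
h = 36.6 km × 0.461/3.302 = 5.11 km.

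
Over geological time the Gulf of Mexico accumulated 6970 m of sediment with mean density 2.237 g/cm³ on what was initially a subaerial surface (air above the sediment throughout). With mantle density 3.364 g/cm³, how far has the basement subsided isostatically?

Subaerial load: s = t ρ_sed / ρ_m = 6970 m × 2.237/3.364 = 4630 m.

4630 m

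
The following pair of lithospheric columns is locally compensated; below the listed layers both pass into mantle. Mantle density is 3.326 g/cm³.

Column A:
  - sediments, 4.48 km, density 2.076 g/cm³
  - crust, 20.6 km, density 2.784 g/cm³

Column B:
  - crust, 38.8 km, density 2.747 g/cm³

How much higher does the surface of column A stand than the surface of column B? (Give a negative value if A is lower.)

−1.71 km

For any compensation level in the mantle, the mantle terms cancel and isostasy reduces to e = (Σt_A − Σt_B) − (Σ(ρt)_A − Σ(ρt)_B) / ρ_m.
Σt_A = 25.08 km; Σt_B = 38.8 km; Σ(ρt)_A = 66.65088; Σ(ρt)_B = 106.5836 (in km·g/cm³).
e = (25.08 − 38.8) − (66.65088 − 106.5836) / 3.326 = −1.71 km.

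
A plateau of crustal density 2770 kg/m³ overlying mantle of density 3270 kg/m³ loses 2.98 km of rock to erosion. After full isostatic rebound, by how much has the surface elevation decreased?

0.456 km

Rebound u = e ρ_c/ρ_m = 2.98 km × 2770/3270 = 2.524 km.
Net surface drop = e − u = 2.98 km − 2.524 km = e (ρ_m − ρ_c)/ρ_m = 0.456 km.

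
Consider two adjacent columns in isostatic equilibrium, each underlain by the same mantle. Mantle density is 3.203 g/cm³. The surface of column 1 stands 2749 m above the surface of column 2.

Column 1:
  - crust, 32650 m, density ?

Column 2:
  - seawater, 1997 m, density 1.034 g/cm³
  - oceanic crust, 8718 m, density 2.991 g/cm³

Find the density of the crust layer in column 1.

Take the compensation level at the base of the deeper column (depth z_c below the surface of column 1) and equate Σ ρ_i t_i down to z_c; mantle fills any gap and the z_c terms cancel.
Column 1: 32650×ρ + (z_c − 32650)×3.203
Column 2: 2749×0 + 1997×1.034 + 8718×2.991 + (z_c − 2749 − 10715)×3.203
The z_c×3.203 term appears on both sides and cancels. Collect the known terms of each column as K = Σ(ρt)_known − 3.203 × (depth of known layers): K_1 = 0 − 3.203×32650 = −104577.95; K_2 = 28140.436 − 3.203×(2749 + 10715) = −14984.756.
Balance: K_1 + 32650×ρ = K_2, so ρ = (K_2 − K_1)/32650 = 89593.2/32650 = 2.74 g/cm³.

2.74 g/cm³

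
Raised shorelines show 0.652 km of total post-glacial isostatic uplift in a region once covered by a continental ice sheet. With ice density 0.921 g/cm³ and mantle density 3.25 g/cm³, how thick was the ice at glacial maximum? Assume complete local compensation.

u = t ρ_ice/ρ_m → t = u ρ_m/ρ_ice = 0.652 km × 3.25/0.921 = 2.3 km.

2.3 km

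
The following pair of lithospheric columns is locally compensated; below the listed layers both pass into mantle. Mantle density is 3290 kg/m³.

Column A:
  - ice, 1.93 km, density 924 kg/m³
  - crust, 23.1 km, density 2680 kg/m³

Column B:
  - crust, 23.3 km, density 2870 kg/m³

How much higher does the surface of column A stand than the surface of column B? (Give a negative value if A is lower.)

2.7 km

For any compensation level in the mantle, the mantle terms cancel and isostasy reduces to e = (Σt_A − Σt_B) − (Σ(ρt)_A − Σ(ρt)_B) / ρ_m.
Σt_A = 25.03 km; Σt_B = 23.3 km; Σ(ρt)_A = 63691.32; Σ(ρt)_B = 66871 (in km·kg/m³).
e = (25.03 − 23.3) − (63691.32 − 66871) / 3290 = 2.7 km.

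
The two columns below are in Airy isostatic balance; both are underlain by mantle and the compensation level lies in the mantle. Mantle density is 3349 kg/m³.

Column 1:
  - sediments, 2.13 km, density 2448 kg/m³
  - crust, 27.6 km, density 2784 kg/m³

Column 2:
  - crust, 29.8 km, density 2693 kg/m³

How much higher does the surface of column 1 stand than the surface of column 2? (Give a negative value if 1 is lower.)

−0.608 km

For any compensation level in the mantle, the mantle terms cancel and isostasy reduces to e = (Σt_1 − Σt_2) − (Σ(ρt)_1 − Σ(ρt)_2) / ρ_m.
Σt_1 = 29.73 km; Σt_2 = 29.8 km; Σ(ρt)_1 = 82052.64; Σ(ρt)_2 = 80251.4 (in km·kg/m³).
e = (29.73 − 29.8) − (82052.64 − 80251.4) / 3349 = −0.608 km.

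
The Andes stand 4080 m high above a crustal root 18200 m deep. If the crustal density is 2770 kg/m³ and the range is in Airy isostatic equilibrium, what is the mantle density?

3390 kg/m³

Airy balance: ρ_c h = (ρ_m − ρ_c) r → ρ_m = ρ_c (1 + h/r).
ρ_m = 2770 × (1 + 4080 m/18200 m) = 3390 kg/m³.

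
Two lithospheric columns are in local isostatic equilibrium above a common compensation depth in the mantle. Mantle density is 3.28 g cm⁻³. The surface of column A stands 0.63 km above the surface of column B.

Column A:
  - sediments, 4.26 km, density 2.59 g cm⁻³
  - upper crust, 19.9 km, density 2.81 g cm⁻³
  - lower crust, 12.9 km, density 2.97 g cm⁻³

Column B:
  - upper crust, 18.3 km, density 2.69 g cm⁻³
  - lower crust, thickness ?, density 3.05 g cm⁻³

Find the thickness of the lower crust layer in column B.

14.9 km

Take the compensation level at the base of the deeper column (depth z_c below the surface of column A) and equate Σ ρ_i t_i down to z_c; mantle fills any gap and the z_c terms cancel.
Column A: 4.26×2.59 + 19.9×2.81 + 12.9×2.97 + (z_c − 37.06)×3.28
Column B: 0.63×0 + 18.3×2.69 + x×3.05 + (z_c − 0.63 − 18.3 − x)×3.28
The z_c×3.28 term appears on both sides and cancels. Collect the known terms of each column as K = Σ(ρt)_known − 3.28 × (depth of known layers): K_A = 105.2654 − 3.28×37.06 = −16.2914; K_B = 49.227 − 3.28×(0.63 + 18.3) = −12.8634.
Balance: K_A = K_B − x×(3.28 − 3.05), so x = (K_B − K_A)/(3.28 − 3.05) = 3.428/0.23 = 14.9 km.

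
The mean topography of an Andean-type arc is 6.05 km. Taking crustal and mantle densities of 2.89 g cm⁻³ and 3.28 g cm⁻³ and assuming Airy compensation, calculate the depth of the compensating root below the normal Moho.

By Archimedes' principle applied to the lithosphere: the weight of the topography is balanced by the buoyancy of the root, ρ_c h = (ρ_m − ρ_c) r.
r = h · ρ_c / (ρ_m − ρ_c) = 6.05 km × 2.89 / (3.28 − 2.89) = 44.8 km.

44.8 km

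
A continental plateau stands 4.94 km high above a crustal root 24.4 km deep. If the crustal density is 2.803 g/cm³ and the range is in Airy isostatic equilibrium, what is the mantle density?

3.37 g/cm³

Airy balance: ρ_c h = (ρ_m − ρ_c) r → ρ_m = ρ_c (1 + h/r).
ρ_m = 2.803 × (1 + 4.94 km/24.4 km) = 3.37 g/cm³.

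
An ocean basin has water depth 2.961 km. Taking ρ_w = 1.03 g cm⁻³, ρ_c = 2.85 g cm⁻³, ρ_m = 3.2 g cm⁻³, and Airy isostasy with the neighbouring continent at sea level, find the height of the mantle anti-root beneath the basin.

By Archimedes' principle applied to the lithosphere: replacing crust with seawater at the top is compensated by replacing crust with mantle at the base: d (ρ_c − ρ_w) = a (ρ_m − ρ_c).
a = d (ρ_c − ρ_w)/(ρ_m − ρ_c) = 2.961 km × 1.82/0.35 = 15.4 km.

15.4 km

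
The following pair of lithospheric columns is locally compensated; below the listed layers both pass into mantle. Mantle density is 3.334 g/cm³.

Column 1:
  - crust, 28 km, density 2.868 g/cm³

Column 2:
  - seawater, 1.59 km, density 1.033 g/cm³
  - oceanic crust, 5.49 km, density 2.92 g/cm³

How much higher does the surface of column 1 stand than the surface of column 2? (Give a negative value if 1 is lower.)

2.13 km

For any compensation level in the mantle, the mantle terms cancel and isostasy reduces to e = (Σt_1 − Σt_2) − (Σ(ρt)_1 − Σ(ρt)_2) / ρ_m.
Σt_1 = 28 km; Σt_2 = 7.08 km; Σ(ρt)_1 = 80.304; Σ(ρt)_2 = 17.67327 (in km·g/cm³).
e = (28 − 7.08) − (80.304 − 17.67327) / 3.334 = 2.13 km.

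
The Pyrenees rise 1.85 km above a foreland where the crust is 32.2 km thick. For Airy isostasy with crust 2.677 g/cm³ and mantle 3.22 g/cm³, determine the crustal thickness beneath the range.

43.2 km

Root depth r = h ρ_c / (ρ_m − ρ_c) = 1.85 km × 2.677 / 0.543 = 9.121 km.
Total thickness = T + h + r = 32.2 km + 1.85 km + 9.121 km = 43.2 km.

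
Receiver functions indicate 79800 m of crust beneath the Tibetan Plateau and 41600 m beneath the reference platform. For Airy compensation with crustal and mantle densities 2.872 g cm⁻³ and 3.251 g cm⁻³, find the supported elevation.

4450 m

Excess crust Δ = 79800 m − 41600 m = 38200 m, split between elevation h and root r with h + r = Δ.
Airy balance ρ_c h = (ρ_m − ρ_c) r gives r = h ρ_c/(ρ_m − ρ_c), so h (1 + ρ_c/(ρ_m − ρ_c)) = Δ, i.e. h = Δ (ρ_m − ρ_c)/ρ_m.
h = 38200 m × 0.379/3.251 = 4450 m.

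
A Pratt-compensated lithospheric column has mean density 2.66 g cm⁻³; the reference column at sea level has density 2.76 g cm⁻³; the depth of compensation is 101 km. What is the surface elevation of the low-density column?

ρ_ref D = ρ (D + h) → h = D (ρ_ref − ρ)/ρ.
h = 101 km × (2.76 − 2.66)/2.66 = 3.8 km.

3.8 km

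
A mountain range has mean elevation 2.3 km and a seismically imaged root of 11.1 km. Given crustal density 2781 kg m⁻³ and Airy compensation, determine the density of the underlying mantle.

Airy balance: ρ_c h = (ρ_m − ρ_c) r → ρ_m = ρ_c (1 + h/r).
ρ_m = 2781 × (1 + 2.3 km/11.1 km) = 3360 kg m⁻³.

3360 kg m⁻³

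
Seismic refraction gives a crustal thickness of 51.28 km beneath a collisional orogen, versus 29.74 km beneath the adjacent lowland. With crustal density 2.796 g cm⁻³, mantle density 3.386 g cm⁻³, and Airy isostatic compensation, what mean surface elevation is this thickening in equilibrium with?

Excess crust Δ = 51.28 km − 29.74 km = 21.54 km, split between elevation h and root r with h + r = Δ.
Airy balance ρ_c h = (ρ_m − ρ_c) r gives r = h ρ_c/(ρ_m − ρ_c), so h (1 + ρ_c/(ρ_m − ρ_c)) = Δ, i.e. h = Δ (ρ_m − ρ_c)/ρ_m.
h = 21.54 km × 0.59/3.386 = 3.75 km.

3.75 km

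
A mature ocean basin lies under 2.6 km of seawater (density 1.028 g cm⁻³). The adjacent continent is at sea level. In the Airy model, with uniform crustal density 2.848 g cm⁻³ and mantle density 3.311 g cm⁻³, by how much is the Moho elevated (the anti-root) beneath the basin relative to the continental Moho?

10.2 km

For local isostatic compensation: replacing crust with seawater at the top is compensated by replacing crust with mantle at the base: d (ρ_c − ρ_w) = a (ρ_m − ρ_c).
a = d (ρ_c − ρ_w)/(ρ_m − ρ_c) = 2.6 km × 1.82/0.463 = 10.2 km.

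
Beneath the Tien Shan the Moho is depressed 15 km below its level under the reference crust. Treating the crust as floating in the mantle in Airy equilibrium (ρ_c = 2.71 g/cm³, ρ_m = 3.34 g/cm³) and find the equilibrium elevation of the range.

3.49 km

Balancing pressure at the compensation depth: ρ_c h = (ρ_m − ρ_c) r.
h = r (ρ_m − ρ_c) / ρ_c = 15 km × (3.34 − 2.71) / 2.71 = 3.49 km.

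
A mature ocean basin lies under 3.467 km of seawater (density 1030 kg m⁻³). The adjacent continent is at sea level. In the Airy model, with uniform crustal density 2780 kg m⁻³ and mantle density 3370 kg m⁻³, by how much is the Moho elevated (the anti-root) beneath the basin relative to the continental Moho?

For local isostatic compensation: replacing crust with seawater at the top is compensated by replacing crust with mantle at the base: d (ρ_c − ρ_w) = a (ρ_m − ρ_c).
a = d (ρ_c − ρ_w)/(ρ_m − ρ_c) = 3.467 km × 1750/590 = 10.3 km.

10.3 km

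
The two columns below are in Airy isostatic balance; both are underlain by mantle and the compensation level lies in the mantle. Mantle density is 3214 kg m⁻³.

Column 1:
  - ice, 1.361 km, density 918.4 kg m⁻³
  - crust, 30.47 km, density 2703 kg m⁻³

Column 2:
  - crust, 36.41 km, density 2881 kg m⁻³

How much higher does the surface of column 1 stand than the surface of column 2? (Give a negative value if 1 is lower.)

2.04 km

For any compensation level in the mantle, the mantle terms cancel and isostasy reduces to e = (Σt_1 − Σt_2) − (Σ(ρt)_1 − Σ(ρt)_2) / ρ_m.
Σt_1 = 31.831 km; Σt_2 = 36.41 km; Σ(ρt)_1 = 83610.3524; Σ(ρt)_2 = 104897.21 (in km·kg m⁻³).
e = (31.831 − 36.41) − (83610.3524 − 104897.21) / 3214 = 2.04 km.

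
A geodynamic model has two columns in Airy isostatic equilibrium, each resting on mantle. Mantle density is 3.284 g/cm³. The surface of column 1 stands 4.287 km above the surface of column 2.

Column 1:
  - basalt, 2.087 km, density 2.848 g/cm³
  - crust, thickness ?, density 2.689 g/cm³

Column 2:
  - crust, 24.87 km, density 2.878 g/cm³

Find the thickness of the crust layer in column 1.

39.1 km

Take the compensation level at the base of the deeper column (depth z_c below the surface of column 1) and equate Σ ρ_i t_i down to z_c; mantle fills any gap and the z_c terms cancel.
Column 1: 2.087×2.848 + x×2.689 + (z_c − 2.087 − x)×3.284
Column 2: 4.287×0 + 24.87×2.878 + (z_c − 4.287 − 24.87)×3.284
The z_c×3.284 term appears on both sides and cancels. Collect the known terms of each column as K = Σ(ρt)_known − 3.284 × (depth of known layers): K_1 = 5.943776 − 3.284×2.087 = −0.909932; K_2 = 71.57586 − 3.284×(4.287 + 24.87) = −24.175728.
Balance: K_1 − x×(3.284 − 2.689) = K_2, so x = (K_1 − K_2)/(3.284 − 2.689) = 23.2658/0.595 = 39.1 km.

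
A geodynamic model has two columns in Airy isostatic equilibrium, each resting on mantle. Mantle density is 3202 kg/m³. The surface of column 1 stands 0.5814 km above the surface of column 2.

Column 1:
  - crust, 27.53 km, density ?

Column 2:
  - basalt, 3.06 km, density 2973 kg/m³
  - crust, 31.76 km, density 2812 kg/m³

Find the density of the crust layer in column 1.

2660 kg/m³

Take the compensation level at the base of the deeper column (depth z_c below the surface of column 1) and equate Σ ρ_i t_i down to z_c; mantle fills any gap and the z_c terms cancel.
Column 1: 27.53×ρ + (z_c − 27.53)×3202
Column 2: 0.5814×0 + 3.06×2973 + 31.76×2812 + (z_c − 0.5814 − 34.82)×3202
The z_c×3202 term appears on both sides and cancels. Collect the known terms of each column as K = Σ(ρt)_known − 3202 × (depth of known layers): K_1 = 0 − 3202×27.53 = −88151.06; K_2 = 98406.5 − 3202×(0.5814 + 34.82) = −14948.7828.
Balance: K_1 + 27.53×ρ = K_2, so ρ = (K_2 − K_1)/27.53 = 73202.3/27.53 = 2660 kg/m³.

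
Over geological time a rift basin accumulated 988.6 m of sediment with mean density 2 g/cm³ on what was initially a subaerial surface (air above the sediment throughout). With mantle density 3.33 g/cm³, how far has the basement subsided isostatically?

594 m

Subaerial load: s = t ρ_sed / ρ_m = 988.6 m × 2/3.33 = 594 m.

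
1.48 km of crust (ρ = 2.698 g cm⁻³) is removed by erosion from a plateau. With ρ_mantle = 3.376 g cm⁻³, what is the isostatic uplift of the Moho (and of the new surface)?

Unloading: uplift u = e ρ_c/ρ_m = 1.48 km × 2.698/3.376 = 1.18 km.

1.18 km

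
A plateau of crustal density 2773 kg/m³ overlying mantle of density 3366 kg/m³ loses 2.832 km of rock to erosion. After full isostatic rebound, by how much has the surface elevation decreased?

Rebound u = e ρ_c/ρ_m = 2.832 km × 2773/3366 = 2.333 km.
Net surface drop = e − u = 2.832 km − 2.333 km = e (ρ_m − ρ_c)/ρ_m = 0.499 km.

0.499 km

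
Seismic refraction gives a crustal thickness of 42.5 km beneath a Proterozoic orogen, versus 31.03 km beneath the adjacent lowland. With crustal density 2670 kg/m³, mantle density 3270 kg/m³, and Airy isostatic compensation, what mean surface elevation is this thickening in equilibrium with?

Excess crust Δ = 42.5 km − 31.03 km = 11.47 km, split between elevation h and root r with h + r = Δ.
Airy balance ρ_c h = (ρ_m − ρ_c) r gives r = h ρ_c/(ρ_m − ρ_c), so h (1 + ρ_c/(ρ_m − ρ_c)) = Δ, i.e. h = Δ (ρ_m − ρ_c)/ρ_m.
h = 11.47 km × 600/3270 = 2.1 km.

2.1 km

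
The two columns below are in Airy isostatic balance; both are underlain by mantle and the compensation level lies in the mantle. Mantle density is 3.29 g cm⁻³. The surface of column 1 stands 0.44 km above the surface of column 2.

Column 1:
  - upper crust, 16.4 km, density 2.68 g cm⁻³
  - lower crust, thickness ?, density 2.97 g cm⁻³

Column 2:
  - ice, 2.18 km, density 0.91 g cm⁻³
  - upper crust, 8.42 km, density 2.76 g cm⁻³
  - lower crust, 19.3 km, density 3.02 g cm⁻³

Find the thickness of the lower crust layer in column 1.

19.7 km

Take the compensation level at the base of the deeper column (depth z_c below the surface of column 1) and equate Σ ρ_i t_i down to z_c; mantle fills any gap and the z_c terms cancel.
Column 1: 16.4×2.68 + x×2.97 + (z_c − 16.4 − x)×3.29
Column 2: 0.44×0 + 2.18×0.91 + 8.42×2.76 + 19.3×3.02 + (z_c − 0.44 − 29.9)×3.29
The z_c×3.29 term appears on both sides and cancels. Collect the known terms of each column as K = Σ(ρt)_known − 3.29 × (depth of known layers): K_1 = 43.952 − 3.29×16.4 = −10.004; K_2 = 83.509 − 3.29×(0.44 + 29.9) = −16.3096.
Balance: K_1 − x×(3.29 − 2.97) = K_2, so x = (K_1 − K_2)/(3.29 − 2.97) = 6.3056/0.32 = 19.7 km.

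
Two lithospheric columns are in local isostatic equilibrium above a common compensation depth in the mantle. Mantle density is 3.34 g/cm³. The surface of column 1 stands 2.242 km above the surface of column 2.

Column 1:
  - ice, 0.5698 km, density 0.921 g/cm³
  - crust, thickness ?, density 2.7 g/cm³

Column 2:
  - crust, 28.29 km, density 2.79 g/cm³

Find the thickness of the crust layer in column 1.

33.9 km

Take the compensation level at the base of the deeper column (depth z_c below the surface of column 1) and equate Σ ρ_i t_i down to z_c; mantle fills any gap and the z_c terms cancel.
Column 1: 0.5698×0.921 + x×2.7 + (z_c − 0.5698 − x)×3.34
Column 2: 2.242×0 + 28.29×2.79 + (z_c − 2.242 − 28.29)×3.34
The z_c×3.34 term appears on both sides and cancels. Collect the known terms of each column as K = Σ(ρt)_known − 3.34 × (depth of known layers): K_1 = 0.5247858 − 3.34×0.5698 = −1.3783462; K_2 = 78.9291 − 3.34×(2.242 + 28.29) = −23.04778.
Balance: K_1 − x×(3.34 − 2.7) = K_2, so x = (K_1 − K_2)/(3.34 − 2.7) = 21.6694/0.64 = 33.9 km.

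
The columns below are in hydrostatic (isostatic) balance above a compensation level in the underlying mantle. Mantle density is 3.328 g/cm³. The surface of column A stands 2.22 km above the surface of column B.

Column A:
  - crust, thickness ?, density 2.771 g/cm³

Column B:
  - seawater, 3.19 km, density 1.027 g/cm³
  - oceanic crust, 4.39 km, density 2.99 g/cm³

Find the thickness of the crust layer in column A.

29.1 km

Take the compensation level at the base of the deeper column (depth z_c below the surface of column A) and equate Σ ρ_i t_i down to z_c; mantle fills any gap and the z_c terms cancel.
Column A: x×2.771 + (z_c − 0 − x)×3.328
Column B: 2.22×0 + 3.19×1.027 + 4.39×2.99 + (z_c − 2.22 − 7.58)×3.328
The z_c×3.328 term appears on both sides and cancels. Collect the known terms of each column as K = Σ(ρt)_known − 3.328 × (depth of known layers): K_A = 0 − 3.328×0 = 0; K_B = 16.40223 − 3.328×(2.22 + 7.58) = −16.21217.
Balance: K_A − x×(3.328 − 2.771) = K_B, so x = (K_A − K_B)/(3.328 − 2.771) = 16.2122/0.557 = 29.1 km.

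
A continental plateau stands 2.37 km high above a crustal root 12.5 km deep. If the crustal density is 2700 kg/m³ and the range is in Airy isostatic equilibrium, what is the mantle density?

3210 kg/m³

Airy balance: ρ_c h = (ρ_m − ρ_c) r → ρ_m = ρ_c (1 + h/r).
ρ_m = 2700 × (1 + 2.37 km/12.5 km) = 3210 kg/m³.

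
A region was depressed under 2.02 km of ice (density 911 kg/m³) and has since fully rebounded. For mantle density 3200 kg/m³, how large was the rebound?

0.575 km

Removing the load lets mantle flow back in; uplift u satisfies ρ_ice t = ρ_m u.
u = t ρ_ice/ρ_m = 2.02 km × 911/3200 = 0.575 km.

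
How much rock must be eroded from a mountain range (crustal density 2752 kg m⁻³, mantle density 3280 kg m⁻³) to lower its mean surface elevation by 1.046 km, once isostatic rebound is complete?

6.5 km

Net drop Δ = e − u = e − e ρ_c/ρ_m = e (ρ_m − ρ_c)/ρ_m.
e = Δ ρ_m/(ρ_m − ρ_c) = 1.046 km × 3280/528 = 6.5 km.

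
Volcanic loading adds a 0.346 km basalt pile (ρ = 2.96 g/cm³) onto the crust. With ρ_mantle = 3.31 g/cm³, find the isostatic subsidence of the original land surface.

Subaerial loading: s = t ρ_load / ρ_m.
s = 0.346 km × 2.96/3.31 = 0.309 km.

0.309 km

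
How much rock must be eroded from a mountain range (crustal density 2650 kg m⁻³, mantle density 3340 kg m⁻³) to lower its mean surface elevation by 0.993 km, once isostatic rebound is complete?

4.81 km

Net drop Δ = e − u = e − e ρ_c/ρ_m = e (ρ_m − ρ_c)/ρ_m.
e = Δ ρ_m/(ρ_m − ρ_c) = 0.993 km × 3340/690 = 4.81 km.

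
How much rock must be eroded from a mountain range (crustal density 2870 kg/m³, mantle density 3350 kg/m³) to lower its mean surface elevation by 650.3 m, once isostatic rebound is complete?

Net drop Δ = e − u = e − e ρ_c/ρ_m = e (ρ_m − ρ_c)/ρ_m.
e = Δ ρ_m/(ρ_m − ρ_c) = 650.3 m × 3350/480 = 4540 m.

4540 m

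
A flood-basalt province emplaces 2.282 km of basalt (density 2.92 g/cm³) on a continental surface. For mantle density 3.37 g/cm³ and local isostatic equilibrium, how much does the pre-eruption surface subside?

1.98 km

Subaerial loading: s = t ρ_load / ρ_m.
s = 2.282 km × 2.92/3.37 = 1.98 km.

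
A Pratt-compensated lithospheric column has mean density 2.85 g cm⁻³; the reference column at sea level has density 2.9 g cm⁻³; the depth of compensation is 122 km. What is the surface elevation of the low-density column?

ρ_ref D = ρ (D + h) → h = D (ρ_ref − ρ)/ρ.
h = 122 km × (2.9 − 2.85)/2.85 = 2.14 km.

2.14 km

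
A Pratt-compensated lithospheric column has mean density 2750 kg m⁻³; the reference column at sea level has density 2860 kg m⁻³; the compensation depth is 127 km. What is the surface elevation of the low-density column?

5.08 km

ρ_ref D = ρ (D + h) → h = D (ρ_ref − ρ)/ρ.
h = 127 km × (2860 − 2750)/2750 = 5.08 km.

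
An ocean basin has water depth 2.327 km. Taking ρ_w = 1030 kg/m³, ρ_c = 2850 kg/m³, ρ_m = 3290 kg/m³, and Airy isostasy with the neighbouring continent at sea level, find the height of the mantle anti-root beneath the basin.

9.63 km

By Archimedes' principle applied to the lithosphere: replacing crust with seawater at the top is compensated by replacing crust with mantle at the base: d (ρ_c − ρ_w) = a (ρ_m − ρ_c).
a = d (ρ_c − ρ_w)/(ρ_m − ρ_c) = 2.327 km × 1820/440 = 9.63 km.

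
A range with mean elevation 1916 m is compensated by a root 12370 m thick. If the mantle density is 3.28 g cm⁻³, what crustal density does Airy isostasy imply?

ρ_c h = (ρ_m − ρ_c) r → ρ_c (h + r) = ρ_m r → ρ_c = ρ_m r / (h + r).
ρ_c = 3.28 × 12370 m / (1916 m + 12370 m) = 2.84 g cm⁻³.

2.84 g cm⁻³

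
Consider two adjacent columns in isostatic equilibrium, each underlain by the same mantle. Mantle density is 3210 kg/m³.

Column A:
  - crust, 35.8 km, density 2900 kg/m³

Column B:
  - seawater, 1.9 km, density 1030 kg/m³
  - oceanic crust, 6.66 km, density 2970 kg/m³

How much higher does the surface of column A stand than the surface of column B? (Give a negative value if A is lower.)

For any compensation level in the mantle, the mantle terms cancel and isostasy reduces to e = (Σt_A − Σt_B) − (Σ(ρt)_A − Σ(ρt)_B) / ρ_m.
Σt_A = 35.8 km; Σt_B = 8.56 km; Σ(ρt)_A = 103820; Σ(ρt)_B = 21737.2 (in km·kg/m³).
e = (35.8 − 8.56) − (103820 − 21737.2) / 3210 = 1.67 km.

1.67 km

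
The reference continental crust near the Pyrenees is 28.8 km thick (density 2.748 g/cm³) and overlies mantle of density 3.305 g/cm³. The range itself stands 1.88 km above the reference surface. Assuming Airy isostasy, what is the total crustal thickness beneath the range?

Root depth r = h ρ_c / (ρ_m − ρ_c) = 1.88 km × 2.748 / 0.557 = 9.275 km.
Total thickness = T + h + r = 28.8 km + 1.88 km + 9.275 km = 40 km.

40 km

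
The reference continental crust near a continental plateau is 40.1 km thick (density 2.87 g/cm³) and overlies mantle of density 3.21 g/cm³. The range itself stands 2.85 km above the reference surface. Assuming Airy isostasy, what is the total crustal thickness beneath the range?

67 km

Root depth r = h ρ_c / (ρ_m − ρ_c) = 2.85 km × 2.87 / 0.34 = 24.06 km.
Total thickness = T + h + r = 40.1 km + 2.85 km + 24.06 km = 67 km.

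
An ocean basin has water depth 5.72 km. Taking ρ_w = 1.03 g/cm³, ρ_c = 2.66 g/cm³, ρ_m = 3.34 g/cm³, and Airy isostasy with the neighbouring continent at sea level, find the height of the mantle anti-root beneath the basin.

Isostatic balance requires: replacing crust with seawater at the top is compensated by replacing crust with mantle at the base: d (ρ_c − ρ_w) = a (ρ_m − ρ_c).
a = d (ρ_c − ρ_w)/(ρ_m − ρ_c) = 5.72 km × 1.63/0.68 = 13.7 km.

13.7 km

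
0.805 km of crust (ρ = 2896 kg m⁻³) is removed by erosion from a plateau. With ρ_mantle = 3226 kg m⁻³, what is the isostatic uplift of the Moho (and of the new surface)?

Unloading: uplift u = e ρ_c/ρ_m = 0.805 km × 2896/3226 = 0.723 km.

0.723 km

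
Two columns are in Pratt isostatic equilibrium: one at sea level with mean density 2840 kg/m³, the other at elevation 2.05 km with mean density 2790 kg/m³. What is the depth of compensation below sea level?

ρ_ref D = ρ (D + h) → D (ρ_ref − ρ) = ρ h.
D = ρ h/(ρ_ref − ρ) = 2790 × 2.05 km/(2840 − 2790) = 114 km.

114 km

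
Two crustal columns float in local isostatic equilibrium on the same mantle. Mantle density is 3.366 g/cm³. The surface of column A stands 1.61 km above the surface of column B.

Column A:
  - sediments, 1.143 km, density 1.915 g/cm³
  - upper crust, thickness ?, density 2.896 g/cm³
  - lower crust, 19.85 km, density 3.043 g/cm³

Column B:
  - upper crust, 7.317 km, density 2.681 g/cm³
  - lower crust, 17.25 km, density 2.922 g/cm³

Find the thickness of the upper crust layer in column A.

21.3 km

Take the compensation level at the base of the deeper column (depth z_c below the surface of column A) and equate Σ ρ_i t_i down to z_c; mantle fills any gap and the z_c terms cancel.
Column A: 1.143×1.915 + x×2.896 + 19.85×3.043 + (z_c − 20.993 − x)×3.366
Column B: 1.61×0 + 7.317×2.681 + 17.25×2.922 + (z_c − 1.61 − 24.567)×3.366
The z_c×3.366 term appears on both sides and cancels. Collect the known terms of each column as K = Σ(ρt)_known − 3.366 × (depth of known layers): K_A = 62.592395 − 3.366×20.993 = −8.070043; K_B = 70.021377 − 3.366×(1.61 + 24.567) = −18.090405.
Balance: K_A − x×(3.366 − 2.896) = K_B, so x = (K_A − K_B)/(3.366 − 2.896) = 10.0204/0.47 = 21.3 km.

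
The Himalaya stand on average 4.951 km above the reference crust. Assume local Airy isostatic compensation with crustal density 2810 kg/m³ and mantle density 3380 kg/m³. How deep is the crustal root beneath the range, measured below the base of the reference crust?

24.4 km

Equating mass per unit area of the two columns: the weight of the topography is balanced by the buoyancy of the root, ρ_c h = (ρ_m − ρ_c) r.
r = h · ρ_c / (ρ_m − ρ_c) = 4.951 km × 2810 / (3380 − 2810) = 24.4 km.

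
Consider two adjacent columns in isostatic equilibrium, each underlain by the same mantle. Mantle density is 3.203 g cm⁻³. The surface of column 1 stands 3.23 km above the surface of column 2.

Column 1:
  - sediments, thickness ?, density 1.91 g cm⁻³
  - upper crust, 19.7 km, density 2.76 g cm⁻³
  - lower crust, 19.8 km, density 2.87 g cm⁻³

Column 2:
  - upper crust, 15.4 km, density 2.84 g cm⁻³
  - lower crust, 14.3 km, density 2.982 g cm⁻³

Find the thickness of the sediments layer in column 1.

2.92 km

Take the compensation level at the base of the deeper column (depth z_c below the surface of column 1) and equate Σ ρ_i t_i down to z_c; mantle fills any gap and the z_c terms cancel.
Column 1: x×1.91 + 19.7×2.76 + 19.8×2.87 + (z_c − 39.5 − x)×3.203
Column 2: 3.23×0 + 15.4×2.84 + 14.3×2.982 + (z_c − 3.23 − 29.7)×3.203
The z_c×3.203 term appears on both sides and cancels. Collect the known terms of each column as K = Σ(ρt)_known − 3.203 × (depth of known layers): K_1 = 111.198 − 3.203×39.5 = −15.3205; K_2 = 86.3786 − 3.203×(3.23 + 29.7) = −19.09619.
Balance: K_1 − x×(3.203 − 1.91) = K_2, so x = (K_1 − K_2)/(3.203 − 1.91) = 3.77569/1.293 = 2.92 km.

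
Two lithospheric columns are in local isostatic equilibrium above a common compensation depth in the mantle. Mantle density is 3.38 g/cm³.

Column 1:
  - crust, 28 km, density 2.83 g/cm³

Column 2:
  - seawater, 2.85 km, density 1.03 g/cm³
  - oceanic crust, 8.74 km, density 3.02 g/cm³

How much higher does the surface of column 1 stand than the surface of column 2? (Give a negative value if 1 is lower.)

For any compensation level in the mantle, the mantle terms cancel and isostasy reduces to e = (Σt_1 − Σt_2) − (Σ(ρt)_1 − Σ(ρt)_2) / ρ_m.
Σt_1 = 28 km; Σt_2 = 11.59 km; Σ(ρt)_1 = 79.24; Σ(ρt)_2 = 29.3303 (in km·g/cm³).
e = (28 − 11.59) − (79.24 − 29.3303) / 3.38 = 1.64 km.

1.64 km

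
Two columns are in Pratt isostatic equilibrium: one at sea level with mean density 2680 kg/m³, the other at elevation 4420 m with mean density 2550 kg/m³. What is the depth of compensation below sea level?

ρ_ref D = ρ (D + h) → D (ρ_ref − ρ) = ρ h.
D = ρ h/(ρ_ref − ρ) = 2550 × 4420 m/(2680 − 2550) = 86700 m.

86700 m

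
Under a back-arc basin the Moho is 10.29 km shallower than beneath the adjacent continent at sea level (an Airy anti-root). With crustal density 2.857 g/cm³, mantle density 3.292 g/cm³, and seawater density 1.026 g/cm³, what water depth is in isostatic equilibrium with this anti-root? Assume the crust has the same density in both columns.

Replacing a thickness d of crust by seawater at the top must be balanced by replacing crust with mantle at the base: d (ρ_c − ρ_w) = a (ρ_m − ρ_c).
d = a (ρ_m − ρ_c)/(ρ_c − ρ_w) = 10.29 km × 0.435/1.831 = 2.44 km.

2.44 km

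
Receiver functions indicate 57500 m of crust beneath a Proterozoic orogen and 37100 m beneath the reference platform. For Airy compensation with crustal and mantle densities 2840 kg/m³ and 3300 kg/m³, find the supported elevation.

2840 m

Excess crust Δ = 57500 m − 37100 m = 20400 m, split between elevation h and root r with h + r = Δ.
Airy balance ρ_c h = (ρ_m − ρ_c) r gives r = h ρ_c/(ρ_m − ρ_c), so h (1 + ρ_c/(ρ_m − ρ_c)) = Δ, i.e. h = Δ (ρ_m − ρ_c)/ρ_m.
h = 20400 m × 460/3300 = 2840 m.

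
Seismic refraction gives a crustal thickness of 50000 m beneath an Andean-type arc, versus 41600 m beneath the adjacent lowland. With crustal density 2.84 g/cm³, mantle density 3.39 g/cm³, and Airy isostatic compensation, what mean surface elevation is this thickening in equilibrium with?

Excess crust Δ = 50000 m − 41600 m = 8400 m, split between elevation h and root r with h + r = Δ.
Airy balance ρ_c h = (ρ_m − ρ_c) r gives r = h ρ_c/(ρ_m − ρ_c), so h (1 + ρ_c/(ρ_m − ρ_c)) = Δ, i.e. h = Δ (ρ_m − ρ_c)/ρ_m.
h = 8400 m × 0.55/3.39 = 1360 m.

1360 m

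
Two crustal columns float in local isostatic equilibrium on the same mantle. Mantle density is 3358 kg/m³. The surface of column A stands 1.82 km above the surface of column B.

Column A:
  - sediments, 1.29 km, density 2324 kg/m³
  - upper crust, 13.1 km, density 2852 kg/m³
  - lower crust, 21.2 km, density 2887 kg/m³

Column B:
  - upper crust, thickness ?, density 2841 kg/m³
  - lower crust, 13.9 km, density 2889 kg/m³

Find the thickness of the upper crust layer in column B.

10.3 km

Take the compensation level at the base of the deeper column (depth z_c below the surface of column A) and equate Σ ρ_i t_i down to z_c; mantle fills any gap and the z_c terms cancel.
Column A: 1.29×2324 + 13.1×2852 + 21.2×2887 + (z_c − 35.59)×3358
Column B: 1.82×0 + x×2841 + 13.9×2889 + (z_c − 1.82 − 13.9 − x)×3358
The z_c×3358 term appears on both sides and cancels. Collect the known terms of each column as K = Σ(ρt)_known − 3358 × (depth of known layers): K_A = 101563.56 − 3358×35.59 = −17947.66; K_B = 40157.1 − 3358×(1.82 + 13.9) = −12630.66.
Balance: K_A = K_B − x×(3358 − 2841), so x = (K_B − K_A)/(3358 − 2841) = 5317/517 = 10.3 km.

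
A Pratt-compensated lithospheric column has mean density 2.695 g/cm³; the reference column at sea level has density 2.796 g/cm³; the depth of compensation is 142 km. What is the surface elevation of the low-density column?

5.32 km

ρ_ref D = ρ (D + h) → h = D (ρ_ref − ρ)/ρ.
h = 142 km × (2.796 − 2.695)/2.695 = 5.32 km.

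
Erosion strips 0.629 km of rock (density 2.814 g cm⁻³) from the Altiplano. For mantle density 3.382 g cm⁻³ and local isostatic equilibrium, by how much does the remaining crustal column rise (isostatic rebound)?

0.523 km

Unloading: uplift u = e ρ_c/ρ_m = 0.629 km × 2.814/3.382 = 0.523 km.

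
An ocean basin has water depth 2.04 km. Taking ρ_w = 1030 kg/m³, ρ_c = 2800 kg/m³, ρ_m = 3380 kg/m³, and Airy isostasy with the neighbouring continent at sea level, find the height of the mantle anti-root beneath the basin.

Equating mass per unit area of the two columns: replacing crust with seawater at the top is compensated by replacing crust with mantle at the base: d (ρ_c − ρ_w) = a (ρ_m − ρ_c).
a = d (ρ_c − ρ_w)/(ρ_m − ρ_c) = 2.04 km × 1770/580 = 6.23 km.

6.23 km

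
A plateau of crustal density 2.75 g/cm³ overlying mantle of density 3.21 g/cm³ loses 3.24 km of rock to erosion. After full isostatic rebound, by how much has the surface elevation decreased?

Rebound u = e ρ_c/ρ_m = 3.24 km × 2.75/3.21 = 2.776 km.
Net surface drop = e − u = 3.24 km − 2.776 km = e (ρ_m − ρ_c)/ρ_m = 0.464 km.

0.464 km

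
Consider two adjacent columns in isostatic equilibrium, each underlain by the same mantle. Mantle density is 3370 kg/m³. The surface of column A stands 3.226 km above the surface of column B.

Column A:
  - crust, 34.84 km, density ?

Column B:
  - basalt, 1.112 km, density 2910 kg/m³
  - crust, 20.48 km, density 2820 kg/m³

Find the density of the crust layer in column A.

2720 kg/m³

Take the compensation level at the base of the deeper column (depth z_c below the surface of column A) and equate Σ ρ_i t_i down to z_c; mantle fills any gap and the z_c terms cancel.
Column A: 34.84×ρ + (z_c − 34.84)×3370
Column B: 3.226×0 + 1.112×2910 + 20.48×2820 + (z_c − 3.226 − 21.592)×3370
The z_c×3370 term appears on both sides and cancels. Collect the known terms of each column as K = Σ(ρt)_known − 3370 × (depth of known layers): K_A = 0 − 3370×34.84 = −117410.8; K_B = 60989.52 − 3370×(3.226 + 21.592) = −22647.14.
Balance: K_A + 34.84×ρ = K_B, so ρ = (K_B − K_A)/34.84 = 94763.7/34.84 = 2720 kg/m³.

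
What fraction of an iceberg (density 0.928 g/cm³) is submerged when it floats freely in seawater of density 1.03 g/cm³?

0.901

Submerged fraction = ρ_obj/ρ_fluid = 0.928/1.03 = 0.901.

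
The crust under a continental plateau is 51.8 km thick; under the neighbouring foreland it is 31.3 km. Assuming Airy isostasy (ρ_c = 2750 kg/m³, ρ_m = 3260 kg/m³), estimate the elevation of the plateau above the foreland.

3.21 km

Excess crust Δ = 51.8 km − 31.3 km = 20.5 km, split between elevation h and root r with h + r = Δ.
Airy balance ρ_c h = (ρ_m − ρ_c) r gives r = h ρ_c/(ρ_m − ρ_c), so h (1 + ρ_c/(ρ_m − ρ_c)) = Δ, i.e. h = Δ (ρ_m − ρ_c)/ρ_m.
h = 20.5 km × 510/3260 = 3.21 km.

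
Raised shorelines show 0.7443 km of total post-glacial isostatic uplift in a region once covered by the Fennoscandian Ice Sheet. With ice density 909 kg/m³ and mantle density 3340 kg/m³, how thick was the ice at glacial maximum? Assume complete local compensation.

2.73 km

u = t ρ_ice/ρ_m → t = u ρ_m/ρ_ice = 0.7443 km × 3340/909 = 2.73 km.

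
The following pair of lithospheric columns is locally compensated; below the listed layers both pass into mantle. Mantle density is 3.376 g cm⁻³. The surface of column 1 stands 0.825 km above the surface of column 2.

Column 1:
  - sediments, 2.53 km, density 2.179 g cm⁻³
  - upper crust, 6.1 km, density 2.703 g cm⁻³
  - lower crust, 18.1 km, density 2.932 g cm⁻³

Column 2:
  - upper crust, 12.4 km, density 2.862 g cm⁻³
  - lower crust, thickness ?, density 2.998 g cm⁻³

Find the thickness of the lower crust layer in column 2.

15.9 km

Take the compensation level at the base of the deeper column (depth z_c below the surface of column 1) and equate Σ ρ_i t_i down to z_c; mantle fills any gap and the z_c terms cancel.
Column 1: 2.53×2.179 + 6.1×2.703 + 18.1×2.932 + (z_c − 26.73)×3.376
Column 2: 0.825×0 + 12.4×2.862 + x×2.998 + (z_c − 0.825 − 12.4 − x)×3.376
The z_c×3.376 term appears on both sides and cancels. Collect the known terms of each column as K = Σ(ρt)_known − 3.376 × (depth of known layers): K_1 = 75.07037 − 3.376×26.73 = −15.17011; K_2 = 35.4888 − 3.376×(0.825 + 12.4) = −9.1588.
Balance: K_1 = K_2 − x×(3.376 − 2.998), so x = (K_2 − K_1)/(3.376 − 2.998) = 6.01131/0.378 = 15.9 km.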